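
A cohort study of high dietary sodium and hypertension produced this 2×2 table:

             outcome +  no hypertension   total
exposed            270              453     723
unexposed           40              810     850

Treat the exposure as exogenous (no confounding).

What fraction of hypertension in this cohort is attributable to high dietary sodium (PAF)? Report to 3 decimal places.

PAF ≈ 0.761

p₁ = P(outcome | exposed) = 270/723 = 0.37344
p₀ = P(outcome | unexposed) = 40/850 = 0.047059
Exposure prevalence π = 723/1573 = 0.45963; overall risk P(Y=1) = 0.19708.
Under exogeneity, PAF = [P(Y=1) − p₀]/P(Y=1).
PAF = (0.19708 − 0.047059) / 0.19708 ≈ 0.7612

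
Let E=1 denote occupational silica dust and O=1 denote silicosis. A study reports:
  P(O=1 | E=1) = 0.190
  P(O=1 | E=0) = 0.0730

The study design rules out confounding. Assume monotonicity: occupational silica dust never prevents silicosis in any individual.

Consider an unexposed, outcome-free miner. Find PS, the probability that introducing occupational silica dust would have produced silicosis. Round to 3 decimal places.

PS ≈ 0.126

Let p₁ = 0.19, p₀ = 0.073.
Under exogeneity and monotonicity, PS = (p₁ − p₀) / (1 − p₀).
PS = (0.19 − 0.073) / (1 − 0.073) = 0.117 / 0.927 ≈ 0.1262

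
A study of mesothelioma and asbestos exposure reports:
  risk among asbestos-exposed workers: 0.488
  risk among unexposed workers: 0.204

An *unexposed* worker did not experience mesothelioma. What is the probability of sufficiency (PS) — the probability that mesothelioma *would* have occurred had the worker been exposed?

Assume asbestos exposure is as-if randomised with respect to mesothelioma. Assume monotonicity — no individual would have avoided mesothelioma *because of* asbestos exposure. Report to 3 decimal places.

Let p₁ = 0.488, p₀ = 0.204.
Under exogeneity and monotonicity, PS = (p₁ − p₀) / (1 − p₀).
PS = (0.488 − 0.204) / (1 − 0.204) = 0.284 / 0.796 ≈ 0.3568

PS ≈ 0.357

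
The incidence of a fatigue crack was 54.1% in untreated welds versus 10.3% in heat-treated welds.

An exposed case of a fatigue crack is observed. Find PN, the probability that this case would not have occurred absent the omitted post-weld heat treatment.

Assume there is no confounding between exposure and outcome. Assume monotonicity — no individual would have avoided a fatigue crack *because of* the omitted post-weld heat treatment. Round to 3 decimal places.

PN ≈ 0.810

p₁ = 0.541, p₀ = 0.103.
Under exogeneity and monotonicity, PN = (p₁ − p₀) / p₁.
PN = (0.541 − 0.103) / 0.541 = 0.438 / 0.541 ≈ 0.8096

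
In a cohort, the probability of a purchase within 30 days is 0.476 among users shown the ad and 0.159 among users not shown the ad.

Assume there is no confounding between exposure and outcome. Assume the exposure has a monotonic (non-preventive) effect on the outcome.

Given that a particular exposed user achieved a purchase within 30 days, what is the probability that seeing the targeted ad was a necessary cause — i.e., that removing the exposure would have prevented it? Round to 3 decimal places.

PN ≈ 0.666

Let p₁ = 0.476, p₀ = 0.159.
Under exogeneity and monotonicity, PN = (p₁ − p₀) / p₁.
PN = (0.476 − 0.159) / 0.476 = 0.317 / 0.476 ≈ 0.6660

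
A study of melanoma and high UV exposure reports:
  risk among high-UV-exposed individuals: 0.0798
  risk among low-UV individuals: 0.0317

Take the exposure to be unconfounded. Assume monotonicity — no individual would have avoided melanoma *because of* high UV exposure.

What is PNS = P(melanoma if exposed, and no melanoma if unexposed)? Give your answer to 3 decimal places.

Let p₁ = 0.0798, p₀ = 0.0317.
Under exogeneity and monotonicity, PNS = p₁ − p₀.
PNS = 0.0798 − 0.0317 = 0.0481

PNS ≈ 0.048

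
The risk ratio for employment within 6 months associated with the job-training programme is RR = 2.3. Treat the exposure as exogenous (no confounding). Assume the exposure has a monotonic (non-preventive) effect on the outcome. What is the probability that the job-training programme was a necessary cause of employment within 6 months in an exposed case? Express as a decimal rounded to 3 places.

PN ≈ 0.565

Under exogeneity and monotonicity, PN = (RR − 1) / RR = 1 − 1/RR.
PN = (2.3 − 1) / 2.3 = 1.3 / 2.3 ≈ 0.5652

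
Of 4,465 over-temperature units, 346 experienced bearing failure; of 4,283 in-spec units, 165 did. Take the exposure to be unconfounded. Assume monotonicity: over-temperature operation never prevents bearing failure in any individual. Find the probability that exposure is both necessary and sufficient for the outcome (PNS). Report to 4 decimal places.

PNS ≈ 0.0390

p₁ = P(outcome | exposed) = 346/4465 = 0.077492
p₀ = P(outcome | unexposed) = 165/4283 = 0.038524
Under exogeneity and monotonicity, PNS = p₁ − p₀.
PNS = 0.077492 − 0.038524 = 0.038967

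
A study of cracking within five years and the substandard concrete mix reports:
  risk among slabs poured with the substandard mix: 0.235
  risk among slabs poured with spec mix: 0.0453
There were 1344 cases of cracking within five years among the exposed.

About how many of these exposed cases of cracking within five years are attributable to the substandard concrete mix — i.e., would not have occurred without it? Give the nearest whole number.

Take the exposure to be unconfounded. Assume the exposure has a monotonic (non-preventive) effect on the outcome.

Let p₁ = 0.235, p₀ = 0.0453.
PN = (p₁ − p₀)/p₁ = (0.235 − 0.0453) / 0.235 ≈ 0.80723.
Attributable cases ≈ PN × (exposed cases) = 0.80723 × 1344 ≈ 1084.92.

about 1085 cases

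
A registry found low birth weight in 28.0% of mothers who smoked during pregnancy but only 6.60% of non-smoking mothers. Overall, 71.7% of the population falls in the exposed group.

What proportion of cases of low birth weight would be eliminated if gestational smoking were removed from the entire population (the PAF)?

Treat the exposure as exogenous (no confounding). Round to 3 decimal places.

p₁ = 0.28, p₀ = 0.066.
Overall risk P(Y=1) = π·p₁ + (1−π)·p₀ = 0.717×0.28 + 0.283×0.066 = 0.21944.
Under exogeneity, PAF = [P(Y=1) − p₀] / P(Y=1).
PAF = (0.21944 − 0.066) / 0.21944 ≈ 0.6992

PAF ≈ 0.699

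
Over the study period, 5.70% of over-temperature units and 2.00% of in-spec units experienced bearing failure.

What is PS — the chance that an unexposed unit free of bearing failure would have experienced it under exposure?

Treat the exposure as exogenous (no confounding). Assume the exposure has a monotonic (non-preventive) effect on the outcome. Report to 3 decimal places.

p₁ = 0.057, p₀ = 0.02.
Under exogeneity and monotonicity, PS = (p₁ − p₀) / (1 − p₀).
PS = (0.057 − 0.02) / (1 − 0.02) = 0.037 / 0.98 ≈ 0.0378

PS ≈ 0.038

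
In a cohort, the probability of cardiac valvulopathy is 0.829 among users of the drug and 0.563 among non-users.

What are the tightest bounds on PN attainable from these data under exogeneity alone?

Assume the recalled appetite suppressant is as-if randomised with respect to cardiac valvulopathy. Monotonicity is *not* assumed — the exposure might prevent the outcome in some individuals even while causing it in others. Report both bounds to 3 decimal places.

0.321 ≤ PN ≤ 0.527

Let p₁ = 0.829, p₀ = 0.563.
Under exogeneity alone the bounds on PN are max{0,(p₁−p₀)/p₁} ≤ PN ≤ min{1,(1−p₀)/p₁}.
  lower = (p₁ − p₀)/p₁ = 0.266 / 0.829 ≈ 0.3209
  upper = min{1, (1 − p₀)/p₁} = 0.437 / 0.829 ≈ 0.5271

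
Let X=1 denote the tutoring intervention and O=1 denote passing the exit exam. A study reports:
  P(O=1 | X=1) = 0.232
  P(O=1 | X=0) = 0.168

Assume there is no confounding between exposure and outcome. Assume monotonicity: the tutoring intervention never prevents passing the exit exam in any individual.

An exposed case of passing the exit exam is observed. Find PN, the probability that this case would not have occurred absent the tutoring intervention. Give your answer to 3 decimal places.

PN ≈ 0.276

Let p₁ = 0.232, p₀ = 0.168.
Under exogeneity and monotonicity, PN = (p₁ − p₀) / p₁.
PN = (0.232 − 0.168) / 0.232 = 0.064 / 0.232 ≈ 0.2759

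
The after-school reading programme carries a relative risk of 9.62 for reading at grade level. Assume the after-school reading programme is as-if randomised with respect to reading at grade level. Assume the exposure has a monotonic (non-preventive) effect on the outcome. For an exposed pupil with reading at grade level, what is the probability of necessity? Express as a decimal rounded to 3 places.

Under exogeneity and monotonicity, PN = (RR − 1) / RR = 1 − 1/RR.
PN = (9.62 − 1) / 9.62 = 8.62 / 9.62 ≈ 0.8960

PN ≈ 0.896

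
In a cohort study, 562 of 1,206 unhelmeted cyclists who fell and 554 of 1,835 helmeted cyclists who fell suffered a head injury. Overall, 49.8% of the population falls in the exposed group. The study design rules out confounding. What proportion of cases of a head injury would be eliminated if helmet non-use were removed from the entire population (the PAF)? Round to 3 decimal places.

p₁ = P(outcome | exposed) = 562/1206 = 0.466
p₀ = P(outcome | unexposed) = 554/1835 = 0.30191
Overall risk P(Y=1) = π·p₁ + (1−π)·p₀ = 0.498×0.466 + 0.502×0.30191 = 0.38363.
Under exogeneity, PAF = [P(Y=1) − p₀] / P(Y=1).
PAF = (0.38363 − 0.30191) / 0.38363 ≈ 0.2130

PAF ≈ 0.213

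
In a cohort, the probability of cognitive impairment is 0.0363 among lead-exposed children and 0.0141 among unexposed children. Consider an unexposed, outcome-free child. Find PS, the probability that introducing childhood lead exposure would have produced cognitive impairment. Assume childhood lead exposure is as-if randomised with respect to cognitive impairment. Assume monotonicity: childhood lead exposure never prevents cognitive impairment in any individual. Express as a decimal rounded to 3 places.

PS ≈ 0.023

Let p₁ = 0.0363, p₀ = 0.0141.
Under exogeneity and monotonicity, PS = (p₁ − p₀) / (1 − p₀).
PS = (0.0363 − 0.0141) / (1 − 0.0141) = 0.0222 / 0.9859 ≈ 0.0225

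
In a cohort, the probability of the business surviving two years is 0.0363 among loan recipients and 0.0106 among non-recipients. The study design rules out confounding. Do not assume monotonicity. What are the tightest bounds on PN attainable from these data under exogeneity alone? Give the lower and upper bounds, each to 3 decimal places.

0.708 ≤ PN ≤ 1.000

Let p₁ = 0.0363, p₀ = 0.0106.
Under exogeneity alone the bounds on PN are max{0,(p₁−p₀)/p₁} ≤ PN ≤ min{1,(1−p₀)/p₁}.
  lower = (p₁ − p₀)/p₁ = 0.0257 / 0.0363 ≈ 0.7080
  upper = min{1, (1 − p₀)/p₁} = 0.9894 / 0.0363 ≈ 27.2562 → capped at 1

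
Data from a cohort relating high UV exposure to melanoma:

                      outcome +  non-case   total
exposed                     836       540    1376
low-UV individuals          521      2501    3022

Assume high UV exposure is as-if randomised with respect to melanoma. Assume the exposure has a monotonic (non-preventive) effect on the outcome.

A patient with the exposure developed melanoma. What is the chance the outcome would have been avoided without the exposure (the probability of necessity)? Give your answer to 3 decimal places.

p₁ = P(outcome | exposed) = 836/1376 = 0.60756
p₀ = P(outcome | unexposed) = 521/3022 = 0.1724
Under exogeneity and monotonicity, PN = (p₁ − p₀)/p₁.
PN = (0.60756 − 0.1724) / 0.60756 ≈ 0.7162

PN ≈ 0.716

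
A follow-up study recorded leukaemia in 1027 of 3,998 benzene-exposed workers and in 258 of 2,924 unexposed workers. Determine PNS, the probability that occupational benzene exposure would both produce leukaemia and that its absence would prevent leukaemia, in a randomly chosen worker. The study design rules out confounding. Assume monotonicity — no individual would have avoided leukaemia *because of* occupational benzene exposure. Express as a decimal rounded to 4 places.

p₁ = P(outcome | exposed) = 1027/3998 = 0.25688
p₀ = P(outcome | unexposed) = 258/2924 = 0.088235
Under exogeneity and monotonicity, PNS = p₁ − p₀.
PNS = 0.25688 − 0.088235 = 0.16864

PNS ≈ 0.1686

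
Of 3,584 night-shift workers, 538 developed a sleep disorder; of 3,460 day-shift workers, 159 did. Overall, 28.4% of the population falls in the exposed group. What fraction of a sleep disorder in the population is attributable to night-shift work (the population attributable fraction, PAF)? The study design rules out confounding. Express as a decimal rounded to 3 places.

PAF ≈ 0.392

p₁ = P(outcome | exposed) = 538/3584 = 0.15011
p₀ = P(outcome | unexposed) = 159/3460 = 0.045954
Overall risk P(Y=1) = π·p₁ + (1−π)·p₀ = 0.284×0.15011 + 0.716×0.045954 = 0.075535.
Under exogeneity, PAF = [P(Y=1) − p₀] / P(Y=1).
PAF = (0.075535 − 0.045954) / 0.075535 ≈ 0.3916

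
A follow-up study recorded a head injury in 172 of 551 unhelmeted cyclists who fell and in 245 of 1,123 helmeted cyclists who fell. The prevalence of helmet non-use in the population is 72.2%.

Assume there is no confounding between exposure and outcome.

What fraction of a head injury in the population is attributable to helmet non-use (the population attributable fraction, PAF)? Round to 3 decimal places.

PAF ≈ 0.237

p₁ = P(outcome | exposed) = 172/551 = 0.31216
p₀ = P(outcome | unexposed) = 245/1123 = 0.21817
Overall risk P(Y=1) = π·p₁ + (1−π)·p₀ = 0.722×0.31216 + 0.278×0.21817 = 0.28603.
Under exogeneity, PAF = [P(Y=1) − p₀] / P(Y=1).
PAF = (0.28603 − 0.21817) / 0.28603 ≈ 0.2373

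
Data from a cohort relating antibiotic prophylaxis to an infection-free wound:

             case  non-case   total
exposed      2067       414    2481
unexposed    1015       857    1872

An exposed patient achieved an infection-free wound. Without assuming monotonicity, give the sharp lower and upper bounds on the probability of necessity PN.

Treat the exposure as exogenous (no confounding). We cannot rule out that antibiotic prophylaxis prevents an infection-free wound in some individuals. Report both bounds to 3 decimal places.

0.349 ≤ PN ≤ 0.549

p₁ = P(outcome | exposed) = 2067/2481 = 0.83313
p₀ = P(outcome | unexposed) = 1015/1872 = 0.5422
Under exogeneity alone the bounds on PN are max{0,(p₁−p₀)/p₁} ≤ PN ≤ min{1,(1−p₀)/p₁}.
  lower = (p₁ − p₀)/p₁ = 0.29093 / 0.83313 ≈ 0.3492
  upper = min{1, (1 − p₀)/p₁} = 0.4578 / 0.83313 ≈ 0.5495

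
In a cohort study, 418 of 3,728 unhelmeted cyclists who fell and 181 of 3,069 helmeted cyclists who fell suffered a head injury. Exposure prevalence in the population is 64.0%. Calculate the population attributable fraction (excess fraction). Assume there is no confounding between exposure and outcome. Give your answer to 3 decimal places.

p₁ = P(outcome | exposed) = 418/3728 = 0.11212
p₀ = P(outcome | unexposed) = 181/3069 = 0.058977
Overall risk P(Y=1) = π·p₁ + (1−π)·p₀ = 0.64×0.11212 + 0.36×0.058977 = 0.092991.
Under exogeneity, PAF = [P(Y=1) − p₀] / P(Y=1).
PAF = (0.092991 − 0.058977) / 0.092991 ≈ 0.3658

PAF ≈ 0.366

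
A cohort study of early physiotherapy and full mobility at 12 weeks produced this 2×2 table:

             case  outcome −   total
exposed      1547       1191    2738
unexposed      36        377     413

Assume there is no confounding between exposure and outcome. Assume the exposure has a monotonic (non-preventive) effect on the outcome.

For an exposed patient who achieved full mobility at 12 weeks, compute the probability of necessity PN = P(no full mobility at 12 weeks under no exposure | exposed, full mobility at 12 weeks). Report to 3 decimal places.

PN ≈ 0.846

p₁ = P(outcome | exposed) = 1547/2738 = 0.56501
p₀ = P(outcome | unexposed) = 36/413 = 0.087167
Under exogeneity and monotonicity, PN = (p₁ − p₀) / p₁.
PN = (0.56501 − 0.087167) / 0.56501 = 0.47784 / 0.56501 ≈ 0.8457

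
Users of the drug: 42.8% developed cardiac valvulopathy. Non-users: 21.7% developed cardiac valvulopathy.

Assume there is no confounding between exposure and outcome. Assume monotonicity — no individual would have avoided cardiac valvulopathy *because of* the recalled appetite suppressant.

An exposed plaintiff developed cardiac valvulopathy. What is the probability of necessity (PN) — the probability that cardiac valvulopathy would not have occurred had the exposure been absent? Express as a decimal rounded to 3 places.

PN ≈ 0.493

p₁ = 0.428, p₀ = 0.217.
Under exogeneity and monotonicity, PN = (p₁ − p₀) / p₁.
PN = (0.428 − 0.217) / 0.428 = 0.211 / 0.428 ≈ 0.4930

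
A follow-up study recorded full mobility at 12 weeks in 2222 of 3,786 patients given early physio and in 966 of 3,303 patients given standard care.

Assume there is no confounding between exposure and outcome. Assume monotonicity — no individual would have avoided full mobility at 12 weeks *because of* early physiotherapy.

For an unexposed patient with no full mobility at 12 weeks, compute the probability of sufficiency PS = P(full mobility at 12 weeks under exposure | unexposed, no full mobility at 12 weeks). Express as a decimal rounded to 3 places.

p₁ = P(outcome | exposed) = 2222/3786 = 0.5869
p₀ = P(outcome | unexposed) = 966/3303 = 0.29246
Under exogeneity and monotonicity, PS = (p₁ − p₀) / (1 − p₀).
PS = (0.5869 − 0.29246) / (1 − 0.29246) = 0.29444 / 0.70754 ≈ 0.4161

PS ≈ 0.416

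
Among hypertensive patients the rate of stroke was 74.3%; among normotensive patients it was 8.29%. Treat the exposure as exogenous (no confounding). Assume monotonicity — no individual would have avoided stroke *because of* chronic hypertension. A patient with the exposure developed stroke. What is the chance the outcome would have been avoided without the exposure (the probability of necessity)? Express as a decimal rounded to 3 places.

p₁ = 0.743, p₀ = 0.0829.
Under exogeneity and monotonicity, PN = (p₁ − p₀) / p₁.
PN = (0.743 − 0.0829) / 0.743 = 0.6601 / 0.743 ≈ 0.8884

PN ≈ 0.888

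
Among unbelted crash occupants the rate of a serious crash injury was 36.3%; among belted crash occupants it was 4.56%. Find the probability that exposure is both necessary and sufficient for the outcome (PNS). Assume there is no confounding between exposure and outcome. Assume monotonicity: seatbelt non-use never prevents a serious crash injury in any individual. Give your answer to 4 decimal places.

PNS ≈ 0.3174

p₁ = 0.363, p₀ = 0.0456.
Under exogeneity and monotonicity, PNS = p₁ − p₀.
PNS = 0.363 − 0.0456 = 0.3174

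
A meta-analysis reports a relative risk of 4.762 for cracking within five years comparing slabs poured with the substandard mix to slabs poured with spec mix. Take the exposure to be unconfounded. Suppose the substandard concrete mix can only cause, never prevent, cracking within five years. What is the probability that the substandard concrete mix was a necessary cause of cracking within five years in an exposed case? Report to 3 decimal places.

PN ≈ 0.790

Under exogeneity and monotonicity, PN = (RR − 1) / RR = 1 − 1/RR.
PN = (4.762 − 1) / 4.762 = 3.762 / 4.762 ≈ 0.7900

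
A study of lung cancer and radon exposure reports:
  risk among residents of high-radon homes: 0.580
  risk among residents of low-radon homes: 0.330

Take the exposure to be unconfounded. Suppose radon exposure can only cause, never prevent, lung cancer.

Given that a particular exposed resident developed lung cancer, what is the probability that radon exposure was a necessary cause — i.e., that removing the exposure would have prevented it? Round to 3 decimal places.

Let p₁ = 0.58, p₀ = 0.33.
Under exogeneity and monotonicity, PN = (p₁ − p₀) / p₁.
PN = (0.58 − 0.33) / 0.58 = 0.25 / 0.58 ≈ 0.4310

PN ≈ 0.431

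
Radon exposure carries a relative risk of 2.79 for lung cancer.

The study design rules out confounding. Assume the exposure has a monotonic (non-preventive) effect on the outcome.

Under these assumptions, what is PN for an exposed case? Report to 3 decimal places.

Under exogeneity and monotonicity, PN = (RR − 1) / RR = 1 − 1/RR.
PN = (2.79 − 1) / 2.79 = 1.79 / 2.79 ≈ 0.6416

PN ≈ 0.642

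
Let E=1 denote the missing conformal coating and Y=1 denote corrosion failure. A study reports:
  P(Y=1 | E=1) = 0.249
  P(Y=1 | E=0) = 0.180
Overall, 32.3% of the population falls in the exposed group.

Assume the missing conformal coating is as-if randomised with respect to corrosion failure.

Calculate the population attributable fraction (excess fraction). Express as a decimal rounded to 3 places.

PAF ≈ 0.110

Let p₁ = 0.249, p₀ = 0.18.
Overall risk P(Y=1) = π·p₁ + (1−π)·p₀ = 0.323×0.249 + 0.677×0.18 = 0.20229.
Under exogeneity, PAF = [P(Y=1) − p₀] / P(Y=1).
PAF = (0.20229 − 0.18) / 0.20229 ≈ 0.1102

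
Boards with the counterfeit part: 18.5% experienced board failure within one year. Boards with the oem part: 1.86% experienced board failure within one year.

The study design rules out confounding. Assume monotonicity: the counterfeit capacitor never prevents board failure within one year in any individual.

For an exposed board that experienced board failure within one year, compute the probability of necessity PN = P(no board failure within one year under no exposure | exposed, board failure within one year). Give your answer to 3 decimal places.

p₁ = 0.185, p₀ = 0.0186.
Under exogeneity and monotonicity, PN = (p₁ − p₀) / p₁.
PN = (0.185 − 0.0186) / 0.185 = 0.1664 / 0.185 ≈ 0.8995

PN ≈ 0.899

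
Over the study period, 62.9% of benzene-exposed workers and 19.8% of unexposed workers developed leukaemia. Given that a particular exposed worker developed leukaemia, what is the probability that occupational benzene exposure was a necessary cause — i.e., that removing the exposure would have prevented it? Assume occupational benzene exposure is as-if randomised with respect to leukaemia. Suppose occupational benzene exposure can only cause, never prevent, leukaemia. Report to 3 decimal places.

p₁ = 0.629, p₀ = 0.198.
Under exogeneity and monotonicity, PN = (p₁ − p₀) / p₁.
PN = (0.629 − 0.198) / 0.629 = 0.431 / 0.629 ≈ 0.6852

PN ≈ 0.685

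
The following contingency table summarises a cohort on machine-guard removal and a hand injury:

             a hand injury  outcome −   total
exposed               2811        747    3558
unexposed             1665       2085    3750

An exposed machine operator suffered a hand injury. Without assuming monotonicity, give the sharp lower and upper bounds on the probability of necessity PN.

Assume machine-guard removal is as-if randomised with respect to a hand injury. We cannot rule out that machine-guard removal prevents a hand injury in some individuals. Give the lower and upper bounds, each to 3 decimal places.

0.438 ≤ PN ≤ 0.704

p₁ = P(outcome | exposed) = 2811/3558 = 0.79005
p₀ = P(outcome | unexposed) = 1665/3750 = 0.444
Under exogeneity alone the bounds on PN are max{0,(p₁−p₀)/p₁} ≤ PN ≤ min{1,(1−p₀)/p₁}.
  lower = (p₁ − p₀)/p₁ = 0.34605 / 0.79005 ≈ 0.4380
  upper = min{1, (1 − p₀)/p₁} = 0.556 / 0.79005 ≈ 0.7038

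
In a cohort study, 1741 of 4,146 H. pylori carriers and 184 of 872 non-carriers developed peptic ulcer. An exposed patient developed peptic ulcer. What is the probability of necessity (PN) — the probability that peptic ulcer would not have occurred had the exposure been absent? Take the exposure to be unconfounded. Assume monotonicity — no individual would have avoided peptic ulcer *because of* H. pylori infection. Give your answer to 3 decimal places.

PN ≈ 0.498

p₁ = P(outcome | exposed) = 1741/4146 = 0.41992
p₀ = P(outcome | unexposed) = 184/872 = 0.21101
Under exogeneity and monotonicity, PN = (p₁ − p₀) / p₁.
PN = (0.41992 − 0.21101) / 0.41992 = 0.20891 / 0.41992 ≈ 0.4975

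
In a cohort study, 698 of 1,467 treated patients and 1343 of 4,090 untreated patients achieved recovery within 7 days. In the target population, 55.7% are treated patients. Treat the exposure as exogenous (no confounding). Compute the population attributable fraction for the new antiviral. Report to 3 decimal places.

PAF ≈ 0.200

p₁ = P(outcome | exposed) = 698/1467 = 0.4758
p₀ = P(outcome | unexposed) = 1343/4090 = 0.32836
Overall risk P(Y=1) = π·p₁ + (1−π)·p₀ = 0.557×0.4758 + 0.443×0.32836 = 0.41049.
Under exogeneity, PAF = [P(Y=1) − p₀] / P(Y=1).
PAF = (0.41049 − 0.32836) / 0.41049 ≈ 0.2001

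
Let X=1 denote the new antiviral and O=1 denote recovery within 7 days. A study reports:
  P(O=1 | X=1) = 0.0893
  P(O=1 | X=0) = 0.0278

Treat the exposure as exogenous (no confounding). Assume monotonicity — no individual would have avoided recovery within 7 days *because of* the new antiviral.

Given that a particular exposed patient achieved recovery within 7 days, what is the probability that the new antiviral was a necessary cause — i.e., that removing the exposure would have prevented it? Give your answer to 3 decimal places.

Let p₁ = 0.0893, p₀ = 0.0278.
Under exogeneity and monotonicity, PN = (p₁ − p₀) / p₁.
PN = (0.0893 − 0.0278) / 0.0893 = 0.0615 / 0.0893 ≈ 0.6887

PN ≈ 0.689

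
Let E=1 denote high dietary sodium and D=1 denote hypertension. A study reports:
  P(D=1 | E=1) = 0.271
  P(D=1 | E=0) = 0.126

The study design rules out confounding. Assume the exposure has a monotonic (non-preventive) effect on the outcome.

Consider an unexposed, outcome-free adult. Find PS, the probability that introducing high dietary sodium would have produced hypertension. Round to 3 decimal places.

PS ≈ 0.166

Let p₁ = 0.271, p₀ = 0.126.
Under exogeneity and monotonicity, PS = (p₁ − p₀) / (1 − p₀).
PS = (0.271 − 0.126) / (1 − 0.126) = 0.145 / 0.874 ≈ 0.1659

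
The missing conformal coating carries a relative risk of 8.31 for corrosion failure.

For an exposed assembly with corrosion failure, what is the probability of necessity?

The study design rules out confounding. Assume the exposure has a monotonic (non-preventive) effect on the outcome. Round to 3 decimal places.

Under exogeneity and monotonicity, PN = (RR − 1) / RR = 1 − 1/RR.
PN = (8.31 − 1) / 8.31 = 7.31 / 8.31 ≈ 0.8797

PN ≈ 0.880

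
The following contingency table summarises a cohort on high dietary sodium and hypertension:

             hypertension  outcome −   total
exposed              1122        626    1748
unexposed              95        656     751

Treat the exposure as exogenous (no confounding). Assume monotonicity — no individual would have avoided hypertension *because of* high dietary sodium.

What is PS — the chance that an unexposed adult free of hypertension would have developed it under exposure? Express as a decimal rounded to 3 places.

PS ≈ 0.590

p₁ = P(outcome | exposed) = 1122/1748 = 0.64188
p₀ = P(outcome | unexposed) = 95/751 = 0.1265
Under exogeneity and monotonicity, PS = (p₁ − p₀) / (1 − p₀).
PS = (0.64188 − 0.1265) / (1 − 0.1265) = 0.51538 / 0.8735 ≈ 0.5900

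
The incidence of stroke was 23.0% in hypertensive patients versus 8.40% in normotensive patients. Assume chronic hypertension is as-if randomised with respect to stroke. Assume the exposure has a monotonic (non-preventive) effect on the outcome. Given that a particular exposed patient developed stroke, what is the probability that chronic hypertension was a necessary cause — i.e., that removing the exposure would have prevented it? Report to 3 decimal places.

p₁ = 0.23, p₀ = 0.084.
Under exogeneity and monotonicity, PN = (p₁ − p₀) / p₁.
PN = (0.23 − 0.084) / 0.23 = 0.146 / 0.23 ≈ 0.6348

PN ≈ 0.635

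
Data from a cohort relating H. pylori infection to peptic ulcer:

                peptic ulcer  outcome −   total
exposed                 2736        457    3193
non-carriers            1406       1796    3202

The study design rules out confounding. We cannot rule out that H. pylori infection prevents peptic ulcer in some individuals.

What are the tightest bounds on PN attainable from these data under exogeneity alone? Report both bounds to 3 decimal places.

0.488 ≤ PN ≤ 0.655

p₁ = P(outcome | exposed) = 2736/3193 = 0.85687
p₀ = P(outcome | unexposed) = 1406/3202 = 0.4391
Under exogeneity alone the bounds on PN are max{0,(p₁−p₀)/p₁} ≤ PN ≤ min{1,(1−p₀)/p₁}.
  lower = (p₁ − p₀)/p₁ = 0.41777 / 0.85687 ≈ 0.4876
  upper = min{1, (1 − p₀)/p₁} = 0.5609 / 0.85687 ≈ 0.6546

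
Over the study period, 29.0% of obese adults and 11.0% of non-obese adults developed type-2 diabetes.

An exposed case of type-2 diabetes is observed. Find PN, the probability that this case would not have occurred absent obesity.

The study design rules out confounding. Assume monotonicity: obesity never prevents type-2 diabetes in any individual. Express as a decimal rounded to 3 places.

p₁ = 0.29, p₀ = 0.11.
Under exogeneity and monotonicity, PN = (p₁ − p₀) / p₁.
PN = (0.29 − 0.11) / 0.29 = 0.18 / 0.29 ≈ 0.6207

PN ≈ 0.621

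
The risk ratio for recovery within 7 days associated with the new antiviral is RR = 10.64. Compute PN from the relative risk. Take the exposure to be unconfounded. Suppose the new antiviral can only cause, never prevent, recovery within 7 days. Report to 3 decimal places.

Under exogeneity and monotonicity, PN = (RR − 1) / RR = 1 − 1/RR.
PN = (10.64 − 1) / 10.64 = 9.64 / 10.64 ≈ 0.9060

PN ≈ 0.906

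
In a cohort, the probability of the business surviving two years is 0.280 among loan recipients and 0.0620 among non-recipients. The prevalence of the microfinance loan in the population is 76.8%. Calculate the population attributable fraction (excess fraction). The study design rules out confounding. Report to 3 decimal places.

PAF ≈ 0.730

Let p₁ = 0.28, p₀ = 0.062.
Overall risk P(Y=1) = π·p₁ + (1−π)·p₀ = 0.768×0.28 + 0.232×0.062 = 0.22942.
Under exogeneity, PAF = [P(Y=1) − p₀] / P(Y=1).
PAF = (0.22942 − 0.062) / 0.22942 ≈ 0.7298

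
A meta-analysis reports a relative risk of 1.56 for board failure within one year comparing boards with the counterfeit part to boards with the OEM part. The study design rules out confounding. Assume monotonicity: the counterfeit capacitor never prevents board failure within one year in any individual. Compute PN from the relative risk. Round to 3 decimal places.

PN ≈ 0.359

Under exogeneity and monotonicity, PN = (RR − 1) / RR = 1 − 1/RR.
PN = (1.56 − 1) / 1.56 = 0.56 / 1.56 ≈ 0.3590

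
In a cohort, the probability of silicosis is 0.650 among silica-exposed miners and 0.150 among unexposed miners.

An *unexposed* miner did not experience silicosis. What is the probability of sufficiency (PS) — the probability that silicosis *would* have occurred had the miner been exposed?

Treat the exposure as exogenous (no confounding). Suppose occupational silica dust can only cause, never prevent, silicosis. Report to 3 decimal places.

PS ≈ 0.588

Let p₁ = 0.65, p₀ = 0.15.
Under exogeneity and monotonicity, PS = (p₁ − p₀) / (1 − p₀).
PS = (0.65 − 0.15) / (1 − 0.15) = 0.5 / 0.85 ≈ 0.5882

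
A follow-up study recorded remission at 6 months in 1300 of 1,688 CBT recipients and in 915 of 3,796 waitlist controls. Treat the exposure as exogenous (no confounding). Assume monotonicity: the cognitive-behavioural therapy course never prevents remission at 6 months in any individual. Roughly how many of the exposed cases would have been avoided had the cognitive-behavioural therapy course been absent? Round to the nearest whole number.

p₁ = P(outcome | exposed) = 1300/1688 = 0.77014
p₀ = P(outcome | unexposed) = 915/3796 = 0.24104
PN = (p₁ − p₀)/p₁ = (0.77014 − 0.24104) / 0.77014 ≈ 0.68701.
Attributable cases ≈ PN × (exposed cases) = 0.68701 × 1300 ≈ 893.12.

about 893 cases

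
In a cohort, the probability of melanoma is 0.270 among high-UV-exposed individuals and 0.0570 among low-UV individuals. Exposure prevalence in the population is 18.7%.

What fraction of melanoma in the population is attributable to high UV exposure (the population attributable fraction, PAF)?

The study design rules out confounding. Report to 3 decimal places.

PAF ≈ 0.411

Let p₁ = 0.27, p₀ = 0.057.
Overall risk P(Y=1) = π·p₁ + (1−π)·p₀ = 0.187×0.27 + 0.813×0.057 = 0.096831.
Under exogeneity, PAF = [P(Y=1) − p₀] / P(Y=1).
PAF = (0.096831 − 0.057) / 0.096831 ≈ 0.4113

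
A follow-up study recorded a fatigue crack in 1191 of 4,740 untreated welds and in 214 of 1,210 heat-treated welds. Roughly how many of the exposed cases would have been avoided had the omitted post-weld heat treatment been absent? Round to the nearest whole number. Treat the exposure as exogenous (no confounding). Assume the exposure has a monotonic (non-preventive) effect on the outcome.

about 353 cases

p₁ = P(outcome | exposed) = 1191/4740 = 0.25127
p₀ = P(outcome | unexposed) = 214/1210 = 0.17686
PN = (p₁ − p₀)/p₁ = (0.25127 − 0.17686) / 0.25127 ≈ 0.29613.
Attributable cases ≈ PN × (exposed cases) = 0.29613 × 1191 ≈ 352.69.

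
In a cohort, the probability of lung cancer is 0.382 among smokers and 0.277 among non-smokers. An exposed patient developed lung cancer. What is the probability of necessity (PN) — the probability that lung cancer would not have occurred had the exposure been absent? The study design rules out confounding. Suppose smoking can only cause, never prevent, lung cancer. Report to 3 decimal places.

PN ≈ 0.275

Let p₁ = 0.382, p₀ = 0.277.
Under exogeneity and monotonicity, PN = (p₁ − p₀) / p₁.
PN = (0.382 − 0.277) / 0.382 = 0.105 / 0.382 ≈ 0.2749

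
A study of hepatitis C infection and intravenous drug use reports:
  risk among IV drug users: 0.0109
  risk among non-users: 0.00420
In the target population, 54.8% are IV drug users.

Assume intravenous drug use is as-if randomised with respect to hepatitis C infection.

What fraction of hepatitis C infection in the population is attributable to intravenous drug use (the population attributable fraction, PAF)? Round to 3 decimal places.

PAF ≈ 0.466

Let p₁ = 0.0109, p₀ = 0.0042.
Overall risk P(Y=1) = π·p₁ + (1−π)·p₀ = 0.548×0.0109 + 0.452×0.0042 = 0.0078716.
Under exogeneity, PAF = [P(Y=1) − p₀] / P(Y=1).
PAF = (0.0078716 − 0.0042) / 0.0078716 ≈ 0.4664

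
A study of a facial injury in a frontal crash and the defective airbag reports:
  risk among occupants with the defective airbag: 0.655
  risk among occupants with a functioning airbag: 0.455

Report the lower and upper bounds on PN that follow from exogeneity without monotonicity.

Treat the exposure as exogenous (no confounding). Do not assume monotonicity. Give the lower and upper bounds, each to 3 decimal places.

0.305 ≤ PN ≤ 0.832

Let p₁ = 0.655, p₀ = 0.455.
Under exogeneity alone the bounds on PN are max{0,(p₁−p₀)/p₁} ≤ PN ≤ min{1,(1−p₀)/p₁}.
  lower = (p₁ − p₀)/p₁ = 0.2 / 0.655 ≈ 0.3053
  upper = min{1, (1 − p₀)/p₁} = 0.545 / 0.655 ≈ 0.8321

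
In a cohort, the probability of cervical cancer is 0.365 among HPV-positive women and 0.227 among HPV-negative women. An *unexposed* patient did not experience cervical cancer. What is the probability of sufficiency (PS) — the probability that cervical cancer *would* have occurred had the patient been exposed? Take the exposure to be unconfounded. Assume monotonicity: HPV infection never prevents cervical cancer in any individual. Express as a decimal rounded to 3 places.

PS ≈ 0.179

Let p₁ = 0.365, p₀ = 0.227.
Under exogeneity and monotonicity, PS = (p₁ − p₀) / (1 − p₀).
PS = (0.365 − 0.227) / (1 − 0.227) = 0.138 / 0.773 ≈ 0.1785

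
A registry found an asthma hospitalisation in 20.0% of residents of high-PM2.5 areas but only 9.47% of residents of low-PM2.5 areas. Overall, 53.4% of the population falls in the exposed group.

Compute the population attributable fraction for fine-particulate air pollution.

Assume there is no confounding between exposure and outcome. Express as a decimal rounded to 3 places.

p₁ = 0.2, p₀ = 0.0947.
Overall risk P(Y=1) = π·p₁ + (1−π)·p₀ = 0.534×0.2 + 0.466×0.0947 = 0.15093.
Under exogeneity, PAF = [P(Y=1) − p₀] / P(Y=1).
PAF = (0.15093 − 0.0947) / 0.15093 ≈ 0.3726

PAF ≈ 0.373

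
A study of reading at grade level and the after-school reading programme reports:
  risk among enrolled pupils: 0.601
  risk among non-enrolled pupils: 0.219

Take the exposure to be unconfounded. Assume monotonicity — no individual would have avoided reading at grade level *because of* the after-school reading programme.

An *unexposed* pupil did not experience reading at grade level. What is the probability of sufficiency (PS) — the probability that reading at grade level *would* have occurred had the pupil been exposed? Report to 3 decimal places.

Let p₁ = 0.601, p₀ = 0.219.
Under exogeneity and monotonicity, PS = (p₁ − p₀) / (1 − p₀).
PS = (0.601 − 0.219) / (1 − 0.219) = 0.382 / 0.781 ≈ 0.4891

PS ≈ 0.489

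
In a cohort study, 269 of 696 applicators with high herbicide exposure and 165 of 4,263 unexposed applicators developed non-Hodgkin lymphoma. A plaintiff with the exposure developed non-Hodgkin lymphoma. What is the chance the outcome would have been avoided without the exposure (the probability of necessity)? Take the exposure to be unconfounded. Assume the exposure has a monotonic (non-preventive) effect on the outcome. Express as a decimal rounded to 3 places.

p₁ = P(outcome | exposed) = 269/696 = 0.38649
p₀ = P(outcome | unexposed) = 165/4263 = 0.038705
Under exogeneity and monotonicity, PN = (p₁ − p₀) / p₁.
PN = (0.38649 − 0.038705) / 0.38649 = 0.34779 / 0.38649 ≈ 0.8999

PN ≈ 0.900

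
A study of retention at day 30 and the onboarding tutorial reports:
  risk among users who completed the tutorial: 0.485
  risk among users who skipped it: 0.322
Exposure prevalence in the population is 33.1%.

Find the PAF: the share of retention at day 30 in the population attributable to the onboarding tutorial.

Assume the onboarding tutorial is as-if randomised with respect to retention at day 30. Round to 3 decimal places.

PAF ≈ 0.144

Let p₁ = 0.485, p₀ = 0.322.
Overall risk P(Y=1) = π·p₁ + (1−π)·p₀ = 0.331×0.485 + 0.669×0.322 = 0.37595.
Under exogeneity, PAF = [P(Y=1) − p₀] / P(Y=1).
PAF = (0.37595 − 0.322) / 0.37595 ≈ 0.1435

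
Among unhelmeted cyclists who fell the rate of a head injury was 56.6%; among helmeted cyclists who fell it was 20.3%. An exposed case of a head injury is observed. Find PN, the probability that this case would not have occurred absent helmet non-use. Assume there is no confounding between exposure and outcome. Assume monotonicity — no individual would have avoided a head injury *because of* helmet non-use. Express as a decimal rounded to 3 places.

p₁ = 0.566, p₀ = 0.203.
Under exogeneity and monotonicity, PN = (p₁ − p₀) / p₁.
PN = (0.566 − 0.203) / 0.566 = 0.363 / 0.566 ≈ 0.6413

PN ≈ 0.641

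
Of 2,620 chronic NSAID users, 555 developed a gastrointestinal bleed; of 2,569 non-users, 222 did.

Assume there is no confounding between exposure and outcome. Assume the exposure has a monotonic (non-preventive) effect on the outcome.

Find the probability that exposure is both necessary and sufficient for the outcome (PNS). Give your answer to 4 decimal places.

PNS ≈ 0.1254

p₁ = P(outcome | exposed) = 555/2620 = 0.21183
p₀ = P(outcome | unexposed) = 222/2569 = 0.086415
Under exogeneity and monotonicity, PNS = p₁ − p₀.
PNS = 0.21183 − 0.086415 = 0.12542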